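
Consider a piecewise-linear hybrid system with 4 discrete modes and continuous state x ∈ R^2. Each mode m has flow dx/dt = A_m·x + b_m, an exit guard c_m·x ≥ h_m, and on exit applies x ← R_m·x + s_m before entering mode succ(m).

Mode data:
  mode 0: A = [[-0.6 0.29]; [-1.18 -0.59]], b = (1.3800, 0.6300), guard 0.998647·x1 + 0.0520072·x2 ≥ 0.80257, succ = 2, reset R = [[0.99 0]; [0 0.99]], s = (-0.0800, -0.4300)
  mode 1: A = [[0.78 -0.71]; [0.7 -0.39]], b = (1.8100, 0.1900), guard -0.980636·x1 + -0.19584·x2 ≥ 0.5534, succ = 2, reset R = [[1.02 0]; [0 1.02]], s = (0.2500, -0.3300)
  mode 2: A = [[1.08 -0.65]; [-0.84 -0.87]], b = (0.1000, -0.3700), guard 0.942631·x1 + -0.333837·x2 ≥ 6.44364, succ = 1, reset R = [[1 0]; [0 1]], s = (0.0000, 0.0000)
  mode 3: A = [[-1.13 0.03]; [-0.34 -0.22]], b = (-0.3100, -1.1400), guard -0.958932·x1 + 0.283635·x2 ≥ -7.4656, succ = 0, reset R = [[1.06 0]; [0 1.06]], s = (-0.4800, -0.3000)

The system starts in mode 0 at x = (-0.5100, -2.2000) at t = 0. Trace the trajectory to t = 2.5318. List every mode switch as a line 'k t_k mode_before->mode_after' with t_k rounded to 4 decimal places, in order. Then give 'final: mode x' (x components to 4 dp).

Mode 0: guard c·x = 0.8026 hit at Δt = 1.4598 (t = 1.4598), x⁻ = (0.8385, -0.6695) → reset → x⁺ = (0.7501, -1.0928), jump to mode 2
Mode 2: flow for 1.0720 to horizon, guard not reached → x = (4.3325, -2.1058)

1 1.4598 0->2
final: 2 4.3325 -2.1058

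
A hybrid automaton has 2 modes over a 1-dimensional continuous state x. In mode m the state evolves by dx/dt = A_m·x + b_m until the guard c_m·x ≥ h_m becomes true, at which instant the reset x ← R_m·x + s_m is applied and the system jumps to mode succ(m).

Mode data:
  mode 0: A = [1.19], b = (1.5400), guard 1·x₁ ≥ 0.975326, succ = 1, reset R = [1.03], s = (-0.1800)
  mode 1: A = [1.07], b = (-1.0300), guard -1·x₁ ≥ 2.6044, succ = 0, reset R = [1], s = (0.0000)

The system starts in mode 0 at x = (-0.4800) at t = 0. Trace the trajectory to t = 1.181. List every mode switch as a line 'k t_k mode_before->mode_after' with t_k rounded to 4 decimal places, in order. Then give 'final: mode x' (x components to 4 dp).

1 0.8615 0->1
final: 1 0.7683

Mode 0: guard c·x = 0.9753 hit at Δt = 0.8615 (t = 0.8615), x⁻ = (0.9753) → reset → x⁺ = (0.8246), jump to mode 1
Mode 1: flow for 0.3195 to horizon, guard not reached → x = (0.7683)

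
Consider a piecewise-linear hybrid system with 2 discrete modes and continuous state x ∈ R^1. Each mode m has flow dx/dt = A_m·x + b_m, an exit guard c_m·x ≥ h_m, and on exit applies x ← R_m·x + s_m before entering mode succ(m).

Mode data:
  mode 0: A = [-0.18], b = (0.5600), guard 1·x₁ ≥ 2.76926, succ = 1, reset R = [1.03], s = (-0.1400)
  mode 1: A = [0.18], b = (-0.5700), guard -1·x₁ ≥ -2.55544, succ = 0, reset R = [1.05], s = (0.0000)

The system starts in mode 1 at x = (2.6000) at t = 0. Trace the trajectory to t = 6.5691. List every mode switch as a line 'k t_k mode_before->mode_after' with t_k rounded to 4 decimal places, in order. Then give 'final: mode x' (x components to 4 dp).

Mode 1: guard c·x = -2.5554 hit at Δt = 0.4205 (t = 0.4205), x⁻ = (2.5554) → reset → x⁺ = (2.6832), jump to mode 0
Mode 0: guard c·x = 2.7693 hit at Δt = 1.2473 (t = 1.6678), x⁻ = (2.7693) → reset → x⁺ = (2.7123), jump to mode 1
Mode 1: guard c·x = -2.5554 hit at Δt = 1.6480 (t = 3.3159), x⁻ = (2.5554) → reset → x⁺ = (2.6832), jump to mode 0
Mode 0: guard c·x = 2.7693 hit at Δt = 1.2473 (t = 4.5632), x⁻ = (2.7693) → reset → x⁺ = (2.7123), jump to mode 1
Mode 1: guard c·x = -2.5554 hit at Δt = 1.6480 (t = 6.2112), x⁻ = (2.5554) → reset → x⁺ = (2.6832), jump to mode 0
Mode 0: flow for 0.3579 to horizon, guard not reached → x = (2.7099)

1 0.4205 1->0
2 1.6678 0->1
3 3.3159 1->0
4 4.5632 0->1
5 6.2112 1->0
final: 0 2.7099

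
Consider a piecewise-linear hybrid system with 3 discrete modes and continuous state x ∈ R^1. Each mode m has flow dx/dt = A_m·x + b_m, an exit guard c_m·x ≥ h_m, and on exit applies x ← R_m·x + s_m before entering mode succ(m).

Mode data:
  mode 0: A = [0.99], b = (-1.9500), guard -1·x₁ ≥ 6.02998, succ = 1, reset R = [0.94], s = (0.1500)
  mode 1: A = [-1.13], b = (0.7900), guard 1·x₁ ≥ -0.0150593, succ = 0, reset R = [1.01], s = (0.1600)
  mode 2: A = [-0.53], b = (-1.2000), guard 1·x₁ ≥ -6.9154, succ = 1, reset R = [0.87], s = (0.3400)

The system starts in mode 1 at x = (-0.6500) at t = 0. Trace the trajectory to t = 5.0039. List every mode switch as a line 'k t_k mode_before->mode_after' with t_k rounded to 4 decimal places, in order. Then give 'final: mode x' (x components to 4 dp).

Mode 1: guard c·x = -0.0151 hit at Δt = 0.5629 (t = 0.5629), x⁻ = (-0.0151) → reset → x⁺ = (0.1448), jump to mode 0
Mode 0: guard c·x = 6.0300 hit at Δt = 1.4928 (t = 2.0557), x⁻ = (-6.0300) → reset → x⁺ = (-5.5182), jump to mode 1
Mode 1: guard c·x = -0.0151 hit at Δt = 1.9150 (t = 3.9707), x⁻ = (-0.0151) → reset → x⁺ = (0.1448), jump to mode 0
Mode 0: flow for 1.0332 to horizon, guard not reached → x = (-3.1056)

1 0.5629 1->0
2 2.0557 0->1
3 3.9707 1->0
final: 0 -3.1056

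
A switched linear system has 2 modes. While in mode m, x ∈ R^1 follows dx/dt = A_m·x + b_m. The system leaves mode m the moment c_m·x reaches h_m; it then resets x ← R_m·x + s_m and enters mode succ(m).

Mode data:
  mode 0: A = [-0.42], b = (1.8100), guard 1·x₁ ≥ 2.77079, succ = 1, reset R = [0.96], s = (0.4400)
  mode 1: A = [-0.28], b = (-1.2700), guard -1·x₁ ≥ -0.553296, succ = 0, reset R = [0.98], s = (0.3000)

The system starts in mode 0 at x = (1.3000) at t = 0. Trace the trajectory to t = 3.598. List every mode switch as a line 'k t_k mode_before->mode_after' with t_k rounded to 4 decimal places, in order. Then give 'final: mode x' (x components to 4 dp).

1 1.5972 0->1
2 3.0463 1->0
final: 0 1.5594

Mode 0: guard c·x = 2.7708 hit at Δt = 1.5972 (t = 1.5972), x⁻ = (2.7708) → reset → x⁺ = (3.1000), jump to mode 1
Mode 1: guard c·x = -0.5533 hit at Δt = 1.4491 (t = 3.0463), x⁻ = (0.5533) → reset → x⁺ = (0.8422), jump to mode 0
Mode 0: flow for 0.5517 to horizon, guard not reached → x = (1.5594)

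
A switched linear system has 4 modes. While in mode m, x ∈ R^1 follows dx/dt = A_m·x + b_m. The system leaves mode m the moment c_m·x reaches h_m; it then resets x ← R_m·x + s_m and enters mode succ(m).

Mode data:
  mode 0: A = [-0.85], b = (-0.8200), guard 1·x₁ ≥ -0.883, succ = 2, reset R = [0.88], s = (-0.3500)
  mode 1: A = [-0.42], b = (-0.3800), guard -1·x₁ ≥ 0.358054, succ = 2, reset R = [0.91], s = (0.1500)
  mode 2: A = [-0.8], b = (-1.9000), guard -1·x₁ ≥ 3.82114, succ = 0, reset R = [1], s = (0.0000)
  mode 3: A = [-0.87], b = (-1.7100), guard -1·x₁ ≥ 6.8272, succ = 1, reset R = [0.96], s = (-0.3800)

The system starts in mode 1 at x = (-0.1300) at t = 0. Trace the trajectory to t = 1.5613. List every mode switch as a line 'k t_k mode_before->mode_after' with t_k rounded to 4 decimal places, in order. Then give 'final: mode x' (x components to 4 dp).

Mode 1: guard c·x = 0.3581 hit at Δt = 0.8301 (t = 0.8301), x⁻ = (-0.3581) → reset → x⁺ = (-0.1758), jump to mode 2
Mode 2: flow for 0.7312 to horizon, guard not reached → x = (-1.1498)

1 0.8301 1->2
final: 2 -1.1498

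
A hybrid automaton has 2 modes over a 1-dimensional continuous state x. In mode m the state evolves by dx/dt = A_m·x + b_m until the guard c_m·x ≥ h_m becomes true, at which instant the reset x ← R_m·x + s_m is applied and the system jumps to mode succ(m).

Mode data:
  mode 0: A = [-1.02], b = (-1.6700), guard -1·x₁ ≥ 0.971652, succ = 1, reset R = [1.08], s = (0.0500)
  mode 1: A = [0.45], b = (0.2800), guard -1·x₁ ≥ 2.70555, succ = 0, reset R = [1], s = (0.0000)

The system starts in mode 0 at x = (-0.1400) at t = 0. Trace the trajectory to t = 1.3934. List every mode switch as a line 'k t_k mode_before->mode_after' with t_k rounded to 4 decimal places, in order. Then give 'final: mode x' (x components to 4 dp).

Mode 0: guard c·x = 0.9717 hit at Δt = 0.7948 (t = 0.7948), x⁻ = (-0.9717) → reset → x⁺ = (-0.9994), jump to mode 1
Mode 1: flow for 0.5986 to horizon, guard not reached → x = (-1.1160)

1 0.7948 0->1
final: 1 -1.1160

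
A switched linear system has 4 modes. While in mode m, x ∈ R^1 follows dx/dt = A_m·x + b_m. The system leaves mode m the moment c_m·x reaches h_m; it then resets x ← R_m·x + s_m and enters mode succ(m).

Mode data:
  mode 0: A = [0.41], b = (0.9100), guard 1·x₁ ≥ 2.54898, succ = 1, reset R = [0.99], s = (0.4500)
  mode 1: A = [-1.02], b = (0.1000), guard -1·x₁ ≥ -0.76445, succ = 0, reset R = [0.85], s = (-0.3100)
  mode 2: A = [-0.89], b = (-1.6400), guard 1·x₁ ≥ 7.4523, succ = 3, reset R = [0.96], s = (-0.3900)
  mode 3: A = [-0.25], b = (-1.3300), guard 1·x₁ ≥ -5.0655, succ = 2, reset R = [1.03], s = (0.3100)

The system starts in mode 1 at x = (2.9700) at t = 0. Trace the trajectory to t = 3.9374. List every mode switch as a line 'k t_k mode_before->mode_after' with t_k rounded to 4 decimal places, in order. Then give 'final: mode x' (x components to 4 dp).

1 1.4322 1->0
2 2.9500 0->1
final: 1 1.1483

Mode 1: guard c·x = -0.7644 hit at Δt = 1.4322 (t = 1.4322), x⁻ = (0.7644) → reset → x⁺ = (0.3398), jump to mode 0
Mode 0: guard c·x = 2.5490 hit at Δt = 1.5178 (t = 2.9500), x⁻ = (2.5490) → reset → x⁺ = (2.9735), jump to mode 1
Mode 1: flow for 0.9874 to horizon, guard not reached → x = (1.1483)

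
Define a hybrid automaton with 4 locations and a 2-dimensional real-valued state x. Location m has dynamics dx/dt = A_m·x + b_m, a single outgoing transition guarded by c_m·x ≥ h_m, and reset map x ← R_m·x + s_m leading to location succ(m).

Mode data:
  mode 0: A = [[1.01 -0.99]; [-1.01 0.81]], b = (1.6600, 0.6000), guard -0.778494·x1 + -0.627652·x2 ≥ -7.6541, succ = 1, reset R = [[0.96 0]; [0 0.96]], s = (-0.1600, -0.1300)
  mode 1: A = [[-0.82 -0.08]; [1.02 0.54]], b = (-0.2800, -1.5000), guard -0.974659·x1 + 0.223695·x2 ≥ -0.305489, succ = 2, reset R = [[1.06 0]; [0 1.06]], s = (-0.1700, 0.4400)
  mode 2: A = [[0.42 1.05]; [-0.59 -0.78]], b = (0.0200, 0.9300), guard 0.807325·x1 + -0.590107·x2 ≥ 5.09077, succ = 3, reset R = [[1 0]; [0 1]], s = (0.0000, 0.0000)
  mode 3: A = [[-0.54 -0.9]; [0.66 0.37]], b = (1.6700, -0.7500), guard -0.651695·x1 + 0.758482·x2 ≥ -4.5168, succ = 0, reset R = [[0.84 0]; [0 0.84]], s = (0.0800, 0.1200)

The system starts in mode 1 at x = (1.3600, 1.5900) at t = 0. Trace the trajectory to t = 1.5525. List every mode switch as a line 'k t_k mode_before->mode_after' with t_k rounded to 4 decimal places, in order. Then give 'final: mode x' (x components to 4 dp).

1 0.4974 1->2
final: 2 3.3031 0.7859

Mode 1: guard c·x = -0.3055 hit at Δt = 0.4974 (t = 0.4974), x⁻ = (0.7333, 1.8294) → reset → x⁺ = (0.6073, 2.3792), jump to mode 2
Mode 2: flow for 1.0551 to horizon, guard not reached → x = (3.3031, 0.7859)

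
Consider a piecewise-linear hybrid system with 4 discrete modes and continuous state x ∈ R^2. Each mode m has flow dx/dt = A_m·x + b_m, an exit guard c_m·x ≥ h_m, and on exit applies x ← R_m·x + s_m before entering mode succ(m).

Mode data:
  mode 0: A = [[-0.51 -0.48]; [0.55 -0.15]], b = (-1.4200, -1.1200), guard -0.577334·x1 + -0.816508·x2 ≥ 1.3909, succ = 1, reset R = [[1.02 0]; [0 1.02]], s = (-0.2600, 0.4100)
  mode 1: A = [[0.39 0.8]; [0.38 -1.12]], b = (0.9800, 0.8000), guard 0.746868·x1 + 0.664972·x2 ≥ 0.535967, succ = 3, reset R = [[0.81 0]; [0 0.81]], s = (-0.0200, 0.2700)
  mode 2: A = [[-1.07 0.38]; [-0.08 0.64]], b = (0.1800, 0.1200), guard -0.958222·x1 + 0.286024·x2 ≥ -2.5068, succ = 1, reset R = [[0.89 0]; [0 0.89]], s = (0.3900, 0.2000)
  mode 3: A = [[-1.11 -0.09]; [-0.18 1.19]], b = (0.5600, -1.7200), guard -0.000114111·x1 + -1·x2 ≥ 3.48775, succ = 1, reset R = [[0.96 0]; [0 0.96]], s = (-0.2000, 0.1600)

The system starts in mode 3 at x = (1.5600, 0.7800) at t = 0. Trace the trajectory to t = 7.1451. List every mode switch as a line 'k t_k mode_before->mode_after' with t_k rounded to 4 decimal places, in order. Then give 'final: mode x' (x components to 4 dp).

Mode 3: guard c·x = 3.4878 hit at Δt = 1.5191 (t = 1.5191), x⁻ = (0.7879, -3.4878) → reset → x⁺ = (0.5564, -3.1883), jump to mode 1
Mode 1: guard c·x = 0.5360 hit at Δt = 1.3634 (t = 2.8825), x⁻ = (0.7411, -0.0263) → reset → x⁺ = (0.5803, 0.2487), jump to mode 3
Mode 3: guard c·x = 3.4878 hit at Δt = 1.1464 (t = 4.0289), x⁻ = (0.6186, -3.4878) → reset → x⁺ = (0.3939, -3.1883), jump to mode 1
Mode 1: guard c·x = 0.5360 hit at Δt = 1.5471 (t = 5.5760), x⁻ = (0.6368, 0.0908) → reset → x⁺ = (0.4958, 0.3436), jump to mode 3
Mode 3: guard c·x = 3.4878 hit at Δt = 1.2157 (t = 6.7918), x⁻ = (0.5948, -3.4878) → reset → x⁺ = (0.3710, -3.1883), jump to mode 1
Mode 1: flow for 0.3533 to horizon, guard not reached → x = (0.0364, -1.8944)

1 1.5191 3->1
2 2.8825 1->3
3 4.0289 3->1
4 5.5760 1->3
5 6.7918 3->1
final: 1 0.0364 -1.8944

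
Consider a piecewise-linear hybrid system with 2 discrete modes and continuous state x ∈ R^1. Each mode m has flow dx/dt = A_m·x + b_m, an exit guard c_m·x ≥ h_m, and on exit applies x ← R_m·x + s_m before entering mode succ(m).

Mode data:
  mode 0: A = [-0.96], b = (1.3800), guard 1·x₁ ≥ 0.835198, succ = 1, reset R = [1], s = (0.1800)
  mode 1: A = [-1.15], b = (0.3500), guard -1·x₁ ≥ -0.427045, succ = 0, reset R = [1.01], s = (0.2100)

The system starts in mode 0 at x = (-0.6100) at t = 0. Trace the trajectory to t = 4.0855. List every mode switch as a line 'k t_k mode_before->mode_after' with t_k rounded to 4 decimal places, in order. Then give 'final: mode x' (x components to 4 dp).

Mode 0: guard c·x = 0.8352 hit at Δt = 1.2746 (t = 1.2746), x⁻ = (0.8352) → reset → x⁺ = (1.0152), jump to mode 1
Mode 1: guard c·x = -0.4270 hit at Δt = 1.5276 (t = 2.8022), x⁻ = (0.4270) → reset → x⁺ = (0.6413), jump to mode 0
Mode 0: guard c·x = 0.8352 hit at Δt = 0.2907 (t = 3.0929), x⁻ = (0.8352) → reset → x⁺ = (1.0152), jump to mode 1
Mode 1: flow for 0.9926 to horizon, guard not reached → x = (0.5314)

1 1.2746 0->1
2 2.8022 1->0
3 3.0929 0->1
final: 1 0.5314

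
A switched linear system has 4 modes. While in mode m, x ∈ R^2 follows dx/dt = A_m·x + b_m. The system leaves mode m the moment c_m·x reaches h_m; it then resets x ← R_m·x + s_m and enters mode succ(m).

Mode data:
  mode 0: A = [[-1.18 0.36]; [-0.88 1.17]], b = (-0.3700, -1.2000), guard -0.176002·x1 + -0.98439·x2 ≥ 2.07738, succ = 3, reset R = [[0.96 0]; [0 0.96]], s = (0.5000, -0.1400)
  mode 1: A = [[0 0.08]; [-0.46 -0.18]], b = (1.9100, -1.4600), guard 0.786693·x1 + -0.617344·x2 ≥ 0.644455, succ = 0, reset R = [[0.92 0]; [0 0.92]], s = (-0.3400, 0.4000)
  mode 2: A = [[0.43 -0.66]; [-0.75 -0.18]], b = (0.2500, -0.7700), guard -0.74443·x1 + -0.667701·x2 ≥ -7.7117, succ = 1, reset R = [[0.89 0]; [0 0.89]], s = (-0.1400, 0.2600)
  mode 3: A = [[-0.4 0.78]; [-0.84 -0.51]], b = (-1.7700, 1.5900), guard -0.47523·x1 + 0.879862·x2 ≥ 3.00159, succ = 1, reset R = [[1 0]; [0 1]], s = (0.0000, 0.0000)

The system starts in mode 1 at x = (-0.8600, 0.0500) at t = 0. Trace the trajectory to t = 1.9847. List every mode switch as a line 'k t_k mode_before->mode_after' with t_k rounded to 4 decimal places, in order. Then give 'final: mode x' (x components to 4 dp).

Mode 1: guard c·x = 0.6445 hit at Δt = 0.5965 (t = 0.5965), x⁻ = (0.2645, -0.7068) → reset → x⁺ = (-0.0966, -0.2503), jump to mode 0
Mode 0: guard c·x = 2.0774 hit at Δt = 0.8216 (t = 1.4181), x⁻ = (-0.4513, -2.0296) → reset → x⁺ = (0.0667, -2.0884), jump to mode 3
Mode 3: flow for 0.5666 to horizon, guard not reached → x = (-1.3441, -0.4682)

1 0.5965 1->0
2 1.4181 0->3
final: 3 -1.3441 -0.4682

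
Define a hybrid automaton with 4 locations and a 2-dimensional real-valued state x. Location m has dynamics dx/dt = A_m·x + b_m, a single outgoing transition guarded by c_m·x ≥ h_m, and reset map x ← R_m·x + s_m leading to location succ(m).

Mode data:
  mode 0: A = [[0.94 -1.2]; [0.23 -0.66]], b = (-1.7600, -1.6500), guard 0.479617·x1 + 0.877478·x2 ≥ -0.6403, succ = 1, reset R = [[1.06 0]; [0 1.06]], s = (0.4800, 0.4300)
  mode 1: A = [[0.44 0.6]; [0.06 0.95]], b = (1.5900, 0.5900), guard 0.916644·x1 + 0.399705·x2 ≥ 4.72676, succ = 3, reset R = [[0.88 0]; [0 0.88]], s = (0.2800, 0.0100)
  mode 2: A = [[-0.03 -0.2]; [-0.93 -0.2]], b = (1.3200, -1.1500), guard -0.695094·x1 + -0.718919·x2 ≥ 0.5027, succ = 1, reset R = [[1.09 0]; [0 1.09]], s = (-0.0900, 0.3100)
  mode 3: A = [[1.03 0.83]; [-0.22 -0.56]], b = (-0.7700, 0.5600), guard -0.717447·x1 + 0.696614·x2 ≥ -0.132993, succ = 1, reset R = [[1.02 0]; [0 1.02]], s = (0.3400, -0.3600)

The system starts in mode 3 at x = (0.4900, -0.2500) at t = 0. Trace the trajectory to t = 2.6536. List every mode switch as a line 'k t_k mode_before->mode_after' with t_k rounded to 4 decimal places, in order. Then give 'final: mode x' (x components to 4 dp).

1 0.5463 3->1
2 2.0672 1->3
final: 3 7.8974 0.2815

Mode 3: guard c·x = -0.1330 hit at Δt = 0.5463 (t = 0.5463), x⁻ = (0.2270, 0.0429) → reset → x⁺ = (0.5716, -0.3162), jump to mode 1
Mode 1: guard c·x = 4.7268 hit at Δt = 1.5209 (t = 2.0672), x⁻ = (4.6987, 1.0502) → reset → x⁺ = (4.4148, 0.9341), jump to mode 3
Mode 3: flow for 0.5864 to horizon, guard not reached → x = (7.8974, 0.2815)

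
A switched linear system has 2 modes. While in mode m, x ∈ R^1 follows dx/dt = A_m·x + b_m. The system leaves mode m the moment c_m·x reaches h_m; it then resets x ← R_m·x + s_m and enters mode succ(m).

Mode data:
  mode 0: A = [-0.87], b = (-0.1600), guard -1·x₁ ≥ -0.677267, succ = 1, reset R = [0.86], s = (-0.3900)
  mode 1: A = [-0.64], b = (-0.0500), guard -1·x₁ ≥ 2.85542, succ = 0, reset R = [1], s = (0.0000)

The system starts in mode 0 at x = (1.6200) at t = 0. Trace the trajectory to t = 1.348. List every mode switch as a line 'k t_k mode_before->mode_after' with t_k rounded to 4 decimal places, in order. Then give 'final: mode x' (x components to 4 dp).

1 0.8499 0->1
final: 1 0.1186

Mode 0: guard c·x = -0.6773 hit at Δt = 0.8499 (t = 0.8499), x⁻ = (0.6773) → reset → x⁺ = (0.1924), jump to mode 1
Mode 1: flow for 0.4981 to horizon, guard not reached → x = (0.1186)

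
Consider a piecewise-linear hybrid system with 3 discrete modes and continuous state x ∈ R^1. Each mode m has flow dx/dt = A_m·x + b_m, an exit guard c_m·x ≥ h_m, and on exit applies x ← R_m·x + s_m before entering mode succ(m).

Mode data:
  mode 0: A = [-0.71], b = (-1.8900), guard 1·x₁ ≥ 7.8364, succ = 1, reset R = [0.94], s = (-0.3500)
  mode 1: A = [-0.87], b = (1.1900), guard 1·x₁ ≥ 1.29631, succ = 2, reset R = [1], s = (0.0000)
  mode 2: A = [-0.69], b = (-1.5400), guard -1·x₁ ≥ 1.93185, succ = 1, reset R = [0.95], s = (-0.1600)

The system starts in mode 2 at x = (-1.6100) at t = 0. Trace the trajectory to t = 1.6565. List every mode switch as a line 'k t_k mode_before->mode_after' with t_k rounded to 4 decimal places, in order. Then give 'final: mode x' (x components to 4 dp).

1 1.0563 2->1
final: 1 -0.6273

Mode 2: guard c·x = 1.9319 hit at Δt = 1.0563 (t = 1.0563), x⁻ = (-1.9318) → reset → x⁺ = (-1.9953), jump to mode 1
Mode 1: flow for 0.6002 to horizon, guard not reached → x = (-0.6273)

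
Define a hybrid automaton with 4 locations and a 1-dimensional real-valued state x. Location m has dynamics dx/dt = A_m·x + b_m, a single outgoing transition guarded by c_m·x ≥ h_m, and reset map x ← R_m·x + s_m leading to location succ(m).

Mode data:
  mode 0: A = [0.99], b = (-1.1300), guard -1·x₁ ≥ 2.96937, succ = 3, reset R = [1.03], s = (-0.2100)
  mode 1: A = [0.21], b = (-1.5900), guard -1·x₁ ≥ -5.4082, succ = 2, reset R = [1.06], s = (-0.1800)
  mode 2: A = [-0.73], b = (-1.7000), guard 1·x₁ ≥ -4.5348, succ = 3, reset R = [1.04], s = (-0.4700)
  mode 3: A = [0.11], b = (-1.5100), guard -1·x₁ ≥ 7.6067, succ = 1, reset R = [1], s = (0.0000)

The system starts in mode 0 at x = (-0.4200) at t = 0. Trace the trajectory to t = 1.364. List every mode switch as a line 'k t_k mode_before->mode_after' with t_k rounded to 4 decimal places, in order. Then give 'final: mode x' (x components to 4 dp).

Mode 0: guard c·x = 2.9694 hit at Δt = 0.9778 (t = 0.9778), x⁻ = (-2.9694) → reset → x⁺ = (-3.2685), jump to mode 3
Mode 3: flow for 0.3862 to horizon, guard not reached → x = (-4.0060)

1 0.9778 0->3
final: 3 -4.0060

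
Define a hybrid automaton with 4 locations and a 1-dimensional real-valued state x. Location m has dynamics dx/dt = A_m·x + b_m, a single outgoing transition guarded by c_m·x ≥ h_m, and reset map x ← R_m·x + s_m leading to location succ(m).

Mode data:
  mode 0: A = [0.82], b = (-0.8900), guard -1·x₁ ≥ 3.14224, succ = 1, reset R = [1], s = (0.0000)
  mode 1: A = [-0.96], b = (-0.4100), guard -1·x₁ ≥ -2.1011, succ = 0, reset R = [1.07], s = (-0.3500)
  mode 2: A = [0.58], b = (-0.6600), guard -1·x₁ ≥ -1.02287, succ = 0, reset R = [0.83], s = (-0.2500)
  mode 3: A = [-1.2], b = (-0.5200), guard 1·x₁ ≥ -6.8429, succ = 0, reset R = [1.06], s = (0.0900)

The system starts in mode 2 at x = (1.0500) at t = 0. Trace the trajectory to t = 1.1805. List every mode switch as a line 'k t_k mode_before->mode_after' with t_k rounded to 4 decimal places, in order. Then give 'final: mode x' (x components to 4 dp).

1 0.4636 2->0
final: 0 0.2098

Mode 2: guard c·x = -1.0229 hit at Δt = 0.4636 (t = 0.4636), x⁻ = (1.0229) → reset → x⁺ = (0.5990), jump to mode 0
Mode 0: flow for 0.7169 to horizon, guard not reached → x = (0.2098)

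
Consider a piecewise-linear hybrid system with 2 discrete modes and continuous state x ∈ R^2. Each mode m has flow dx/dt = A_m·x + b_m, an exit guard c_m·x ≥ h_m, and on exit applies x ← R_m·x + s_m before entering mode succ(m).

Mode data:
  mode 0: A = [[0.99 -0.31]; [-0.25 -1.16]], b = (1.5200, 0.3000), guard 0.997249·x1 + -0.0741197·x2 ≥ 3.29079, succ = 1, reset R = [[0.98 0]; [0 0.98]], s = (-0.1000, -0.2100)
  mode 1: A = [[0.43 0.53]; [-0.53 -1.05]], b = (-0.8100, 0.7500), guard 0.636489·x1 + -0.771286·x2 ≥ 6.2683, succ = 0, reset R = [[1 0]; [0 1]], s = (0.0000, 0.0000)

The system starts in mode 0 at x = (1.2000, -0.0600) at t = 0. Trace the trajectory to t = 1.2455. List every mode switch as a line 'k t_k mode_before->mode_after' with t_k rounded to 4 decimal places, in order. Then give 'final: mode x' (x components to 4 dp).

1 0.5694 0->1
final: 1 3.3345 -0.6409

Mode 0: guard c·x = 3.2908 hit at Δt = 0.5694 (t = 0.5694), x⁻ = (3.2894, -0.1414) → reset → x⁺ = (3.1236, -0.3486), jump to mode 1
Mode 1: flow for 0.6761 to horizon, guard not reached → x = (3.3345, -0.6409)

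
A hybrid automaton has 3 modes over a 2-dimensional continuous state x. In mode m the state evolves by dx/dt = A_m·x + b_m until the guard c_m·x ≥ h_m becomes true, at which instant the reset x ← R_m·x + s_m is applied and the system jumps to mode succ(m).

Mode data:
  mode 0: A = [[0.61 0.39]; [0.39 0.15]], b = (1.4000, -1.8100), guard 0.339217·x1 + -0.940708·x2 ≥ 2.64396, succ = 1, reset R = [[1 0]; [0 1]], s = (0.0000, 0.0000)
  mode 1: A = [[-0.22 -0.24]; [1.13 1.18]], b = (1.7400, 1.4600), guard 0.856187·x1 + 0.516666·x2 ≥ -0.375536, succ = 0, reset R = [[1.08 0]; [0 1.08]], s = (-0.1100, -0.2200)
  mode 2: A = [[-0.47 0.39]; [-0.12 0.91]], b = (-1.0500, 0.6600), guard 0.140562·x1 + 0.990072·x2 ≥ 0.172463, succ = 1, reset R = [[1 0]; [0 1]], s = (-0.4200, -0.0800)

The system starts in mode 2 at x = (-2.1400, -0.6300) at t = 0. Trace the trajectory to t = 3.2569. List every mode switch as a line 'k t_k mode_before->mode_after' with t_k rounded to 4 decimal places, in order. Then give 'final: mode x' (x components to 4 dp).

Mode 2: guard c·x = 0.1725 hit at Δt = 1.4890 (t = 1.4890), x⁻ = (-2.2414, 0.4924) → reset → x⁺ = (-2.6614, 0.4124), jump to mode 1
Mode 1: guard c·x = -0.3755 hit at Δt = 1.0076 (t = 2.4966), x⁻ = (-0.5929, 0.2556) → reset → x⁺ = (-0.7503, 0.0561), jump to mode 0
Mode 0: flow for 0.7603 to horizon, guard not reached → x = (-0.0934, -1.5250)

1 1.4890 2->1
2 2.4966 1->0
final: 0 -0.0934 -1.5250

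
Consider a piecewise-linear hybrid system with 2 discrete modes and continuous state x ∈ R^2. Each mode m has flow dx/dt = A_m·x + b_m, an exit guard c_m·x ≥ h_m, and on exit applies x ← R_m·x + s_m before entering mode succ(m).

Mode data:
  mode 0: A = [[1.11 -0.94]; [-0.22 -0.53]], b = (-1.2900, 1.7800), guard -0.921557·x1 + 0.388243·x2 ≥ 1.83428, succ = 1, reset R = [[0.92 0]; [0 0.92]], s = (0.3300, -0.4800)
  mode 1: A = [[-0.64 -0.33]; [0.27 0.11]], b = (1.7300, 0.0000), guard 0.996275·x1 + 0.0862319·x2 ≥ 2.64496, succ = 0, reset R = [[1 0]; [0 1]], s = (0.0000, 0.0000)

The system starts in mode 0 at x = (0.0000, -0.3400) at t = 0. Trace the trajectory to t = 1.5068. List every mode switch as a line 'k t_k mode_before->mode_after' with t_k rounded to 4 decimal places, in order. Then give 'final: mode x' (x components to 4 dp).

Mode 0: guard c·x = 1.8343 hit at Δt = 0.7075 (t = 0.7075), x⁻ = (-1.6091, 0.9050) → reset → x⁺ = (-1.1504, 0.3526), jump to mode 1
Mode 1: flow for 0.7993 to horizon, guard not reached → x = (0.3307, 0.3041)

1 0.7075 0->1
final: 1 0.3307 0.3041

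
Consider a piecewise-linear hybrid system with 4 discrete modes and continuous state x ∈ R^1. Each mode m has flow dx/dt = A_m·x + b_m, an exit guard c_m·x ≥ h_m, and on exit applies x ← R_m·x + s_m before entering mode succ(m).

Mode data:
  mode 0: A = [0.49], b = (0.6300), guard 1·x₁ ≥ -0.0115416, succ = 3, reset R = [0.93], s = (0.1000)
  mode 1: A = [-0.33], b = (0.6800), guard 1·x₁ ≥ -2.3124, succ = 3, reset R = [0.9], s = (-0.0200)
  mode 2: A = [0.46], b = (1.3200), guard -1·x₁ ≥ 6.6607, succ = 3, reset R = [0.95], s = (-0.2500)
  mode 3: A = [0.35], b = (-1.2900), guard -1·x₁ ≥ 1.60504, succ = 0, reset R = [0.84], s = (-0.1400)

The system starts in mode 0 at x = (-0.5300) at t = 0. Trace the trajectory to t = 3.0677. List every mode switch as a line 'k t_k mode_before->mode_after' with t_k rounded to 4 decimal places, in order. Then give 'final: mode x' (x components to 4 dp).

Mode 0: guard c·x = -0.0115 hit at Δt = 1.0661 (t = 1.0661), x⁻ = (-0.0115) → reset → x⁺ = (0.0893), jump to mode 3
Mode 3: guard c·x = 1.6050 hit at Δt = 1.1029 (t = 2.1690), x⁻ = (-1.6050) → reset → x⁺ = (-1.4882), jump to mode 0
Mode 0: flow for 0.8987 to horizon, guard not reached → x = (-1.6003)

1 1.0661 0->3
2 2.1690 3->0
final: 0 -1.6003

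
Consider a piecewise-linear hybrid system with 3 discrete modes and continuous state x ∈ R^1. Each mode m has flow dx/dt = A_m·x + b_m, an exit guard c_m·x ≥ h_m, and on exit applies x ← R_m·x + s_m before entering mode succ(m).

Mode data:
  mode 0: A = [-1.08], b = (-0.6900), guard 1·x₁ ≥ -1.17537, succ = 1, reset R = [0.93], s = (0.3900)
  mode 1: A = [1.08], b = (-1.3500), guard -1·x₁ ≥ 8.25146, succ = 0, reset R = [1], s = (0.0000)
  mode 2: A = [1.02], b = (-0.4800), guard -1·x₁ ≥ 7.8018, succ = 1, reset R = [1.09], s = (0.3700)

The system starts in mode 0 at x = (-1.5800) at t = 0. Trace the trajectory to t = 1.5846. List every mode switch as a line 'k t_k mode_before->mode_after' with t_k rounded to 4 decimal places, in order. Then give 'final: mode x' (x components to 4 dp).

Mode 0: guard c·x = -1.1754 hit at Δt = 0.5204 (t = 0.5204), x⁻ = (-1.1754) → reset → x⁺ = (-0.7031), jump to mode 1
Mode 1: flow for 1.0642 to horizon, guard not reached → x = (-4.9142)

1 0.5204 0->1
final: 1 -4.9142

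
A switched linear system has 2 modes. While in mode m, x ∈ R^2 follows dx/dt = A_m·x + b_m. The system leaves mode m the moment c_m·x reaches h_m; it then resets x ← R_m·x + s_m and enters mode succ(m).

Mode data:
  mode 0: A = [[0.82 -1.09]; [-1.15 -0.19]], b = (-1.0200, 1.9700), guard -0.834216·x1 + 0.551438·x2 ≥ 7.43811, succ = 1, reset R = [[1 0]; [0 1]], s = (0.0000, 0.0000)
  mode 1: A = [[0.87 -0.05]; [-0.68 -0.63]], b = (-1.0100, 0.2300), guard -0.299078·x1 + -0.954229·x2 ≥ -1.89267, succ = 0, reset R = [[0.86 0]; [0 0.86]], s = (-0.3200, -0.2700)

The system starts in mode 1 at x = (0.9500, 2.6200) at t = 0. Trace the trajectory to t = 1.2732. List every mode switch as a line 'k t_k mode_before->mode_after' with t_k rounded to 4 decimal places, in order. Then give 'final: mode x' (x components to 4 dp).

Mode 1: guard c·x = -1.8927 hit at Δt = 0.5112 (t = 0.5112), x⁻ = (0.7615, 1.7448) → reset → x⁺ = (0.3349, 1.2305), jump to mode 0
Mode 0: flow for 0.7620 to horizon, guard not reached → x = (-2.6821, 3.2139)

1 0.5112 1->0
final: 0 -2.6821 3.2139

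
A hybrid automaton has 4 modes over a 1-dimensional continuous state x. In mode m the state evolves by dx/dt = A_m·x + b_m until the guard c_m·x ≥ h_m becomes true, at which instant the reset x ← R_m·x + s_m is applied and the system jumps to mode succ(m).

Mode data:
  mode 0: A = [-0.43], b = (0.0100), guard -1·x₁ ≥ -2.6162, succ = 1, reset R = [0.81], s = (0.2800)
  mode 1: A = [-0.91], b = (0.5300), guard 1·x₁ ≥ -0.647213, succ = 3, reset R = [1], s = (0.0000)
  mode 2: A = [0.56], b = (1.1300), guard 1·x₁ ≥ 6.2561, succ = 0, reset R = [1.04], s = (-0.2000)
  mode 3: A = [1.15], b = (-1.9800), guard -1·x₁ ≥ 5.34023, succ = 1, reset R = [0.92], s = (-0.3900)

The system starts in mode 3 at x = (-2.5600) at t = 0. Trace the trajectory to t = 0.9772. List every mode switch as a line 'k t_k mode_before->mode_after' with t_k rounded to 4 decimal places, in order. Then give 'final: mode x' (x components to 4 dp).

Mode 3: guard c·x = 5.3402 hit at Δt = 0.4351 (t = 0.4351), x⁻ = (-5.3402) → reset → x⁺ = (-5.3030), jump to mode 1
Mode 1: flow for 0.5421 to horizon, guard not reached → x = (-3.0112)

1 0.4351 3->1
final: 1 -3.0112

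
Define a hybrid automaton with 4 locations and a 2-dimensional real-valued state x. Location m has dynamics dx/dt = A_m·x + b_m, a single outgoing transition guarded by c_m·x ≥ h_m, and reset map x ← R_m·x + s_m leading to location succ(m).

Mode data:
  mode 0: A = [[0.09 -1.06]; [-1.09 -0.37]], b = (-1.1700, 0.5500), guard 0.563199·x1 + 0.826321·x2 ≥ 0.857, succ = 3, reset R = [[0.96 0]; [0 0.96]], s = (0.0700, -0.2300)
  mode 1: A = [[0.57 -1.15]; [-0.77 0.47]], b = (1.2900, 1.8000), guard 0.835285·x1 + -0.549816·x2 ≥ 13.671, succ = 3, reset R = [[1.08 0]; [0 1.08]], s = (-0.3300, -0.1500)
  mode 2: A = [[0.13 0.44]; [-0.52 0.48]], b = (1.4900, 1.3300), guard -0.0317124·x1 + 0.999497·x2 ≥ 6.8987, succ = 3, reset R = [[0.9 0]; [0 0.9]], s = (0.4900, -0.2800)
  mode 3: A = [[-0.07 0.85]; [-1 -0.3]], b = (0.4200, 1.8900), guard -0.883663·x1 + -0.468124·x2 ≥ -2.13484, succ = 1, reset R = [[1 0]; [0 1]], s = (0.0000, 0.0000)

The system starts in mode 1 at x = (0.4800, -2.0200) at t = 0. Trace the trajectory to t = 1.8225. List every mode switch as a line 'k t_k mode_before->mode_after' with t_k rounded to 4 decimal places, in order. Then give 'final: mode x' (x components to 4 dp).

Mode 1: guard c·x = 13.6710 hit at Δt = 1.4621 (t = 1.4621), x⁻ = (11.7777, -6.9719) → reset → x⁺ = (12.3899, -7.6797), jump to mode 3
Mode 3: flow for 0.3604 to horizon, guard not reached → x = (9.5229, -9.9990)

1 1.4621 1->3
final: 3 9.5229 -9.9990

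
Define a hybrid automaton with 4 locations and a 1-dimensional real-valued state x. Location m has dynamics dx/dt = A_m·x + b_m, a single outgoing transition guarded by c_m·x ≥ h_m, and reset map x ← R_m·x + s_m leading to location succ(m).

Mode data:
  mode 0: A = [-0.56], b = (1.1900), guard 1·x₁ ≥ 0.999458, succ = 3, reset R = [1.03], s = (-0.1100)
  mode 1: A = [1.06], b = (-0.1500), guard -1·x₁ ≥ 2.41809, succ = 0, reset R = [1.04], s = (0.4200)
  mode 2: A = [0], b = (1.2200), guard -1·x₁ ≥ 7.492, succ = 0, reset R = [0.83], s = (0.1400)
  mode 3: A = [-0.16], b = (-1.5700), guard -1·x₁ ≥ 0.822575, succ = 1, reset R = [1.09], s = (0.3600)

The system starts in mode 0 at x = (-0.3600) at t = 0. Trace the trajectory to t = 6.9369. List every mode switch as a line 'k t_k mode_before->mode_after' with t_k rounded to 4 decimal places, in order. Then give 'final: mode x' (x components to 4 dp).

1 1.4143 0->3
2 2.5213 3->1
3 3.7744 1->0
4 6.1343 0->3
final: 3 -0.3739

Mode 0: guard c·x = 0.9995 hit at Δt = 1.4143 (t = 1.4143), x⁻ = (0.9995) → reset → x⁺ = (0.9194), jump to mode 3
Mode 3: guard c·x = 0.8226 hit at Δt = 1.1070 (t = 2.5213), x⁻ = (-0.8226) → reset → x⁺ = (-0.5366), jump to mode 1
Mode 1: guard c·x = 2.4181 hit at Δt = 1.2531 (t = 3.7744), x⁻ = (-2.4181) → reset → x⁺ = (-2.0948), jump to mode 0
Mode 0: guard c·x = 0.9995 hit at Δt = 2.3599 (t = 6.1343), x⁻ = (0.9995) → reset → x⁺ = (0.9194), jump to mode 3
Mode 3: flow for 0.8026 to horizon, guard not reached → x = (-0.3739)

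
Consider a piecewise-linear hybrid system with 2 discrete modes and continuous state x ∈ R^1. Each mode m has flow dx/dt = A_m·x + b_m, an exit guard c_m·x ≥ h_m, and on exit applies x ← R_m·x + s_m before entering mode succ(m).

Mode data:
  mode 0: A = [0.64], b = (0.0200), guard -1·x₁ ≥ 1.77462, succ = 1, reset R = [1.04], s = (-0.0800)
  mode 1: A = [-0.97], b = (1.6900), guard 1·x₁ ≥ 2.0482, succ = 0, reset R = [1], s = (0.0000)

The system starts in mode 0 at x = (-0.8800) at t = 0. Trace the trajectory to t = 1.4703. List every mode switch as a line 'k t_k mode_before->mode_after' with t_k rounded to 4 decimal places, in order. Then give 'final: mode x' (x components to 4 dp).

Mode 0: guard c·x = 1.7746 hit at Δt = 1.1247 (t = 1.1247), x⁻ = (-1.7746) → reset → x⁺ = (-1.9256), jump to mode 1
Mode 1: flow for 0.3456 to horizon, guard not reached → x = (-0.8809)

1 1.1247 0->1
final: 1 -0.8809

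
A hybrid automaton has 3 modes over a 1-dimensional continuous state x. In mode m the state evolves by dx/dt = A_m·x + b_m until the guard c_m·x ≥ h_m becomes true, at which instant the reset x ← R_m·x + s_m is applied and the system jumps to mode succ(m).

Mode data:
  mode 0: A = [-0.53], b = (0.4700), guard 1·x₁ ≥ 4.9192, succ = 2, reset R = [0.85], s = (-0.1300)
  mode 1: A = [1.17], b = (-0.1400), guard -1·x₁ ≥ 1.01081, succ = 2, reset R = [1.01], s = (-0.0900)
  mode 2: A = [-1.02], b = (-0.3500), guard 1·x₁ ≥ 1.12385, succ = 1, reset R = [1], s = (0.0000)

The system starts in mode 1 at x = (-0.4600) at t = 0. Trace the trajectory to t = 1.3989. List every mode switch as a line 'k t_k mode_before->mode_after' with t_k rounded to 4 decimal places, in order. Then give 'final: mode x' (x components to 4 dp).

Mode 1: guard c·x = 1.0108 hit at Δt = 0.5709 (t = 0.5709), x⁻ = (-1.0108) → reset → x⁺ = (-1.1109), jump to mode 2
Mode 2: flow for 0.8280 to horizon, guard not reached → x = (-0.6731)

1 0.5709 1->2
final: 2 -0.6731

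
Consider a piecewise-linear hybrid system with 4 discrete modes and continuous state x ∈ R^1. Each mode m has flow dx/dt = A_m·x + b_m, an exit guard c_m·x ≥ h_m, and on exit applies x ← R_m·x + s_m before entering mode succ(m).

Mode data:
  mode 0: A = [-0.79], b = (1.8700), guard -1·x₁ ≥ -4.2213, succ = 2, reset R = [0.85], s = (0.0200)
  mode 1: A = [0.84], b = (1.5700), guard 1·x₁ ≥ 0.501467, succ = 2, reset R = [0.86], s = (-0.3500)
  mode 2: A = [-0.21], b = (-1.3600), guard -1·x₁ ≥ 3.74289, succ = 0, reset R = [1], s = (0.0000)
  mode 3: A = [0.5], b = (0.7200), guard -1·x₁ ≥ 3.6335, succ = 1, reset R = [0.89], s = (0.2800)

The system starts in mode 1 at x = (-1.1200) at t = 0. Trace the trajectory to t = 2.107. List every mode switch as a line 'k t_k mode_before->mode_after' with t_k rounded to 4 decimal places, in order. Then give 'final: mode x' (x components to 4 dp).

Mode 1: guard c·x = 0.5015 hit at Δt = 1.3715 (t = 1.3715), x⁻ = (0.5015) → reset → x⁺ = (0.0813), jump to mode 2
Mode 2: flow for 0.7355 to horizon, guard not reached → x = (-0.8572)

1 1.3715 1->2
final: 2 -0.8572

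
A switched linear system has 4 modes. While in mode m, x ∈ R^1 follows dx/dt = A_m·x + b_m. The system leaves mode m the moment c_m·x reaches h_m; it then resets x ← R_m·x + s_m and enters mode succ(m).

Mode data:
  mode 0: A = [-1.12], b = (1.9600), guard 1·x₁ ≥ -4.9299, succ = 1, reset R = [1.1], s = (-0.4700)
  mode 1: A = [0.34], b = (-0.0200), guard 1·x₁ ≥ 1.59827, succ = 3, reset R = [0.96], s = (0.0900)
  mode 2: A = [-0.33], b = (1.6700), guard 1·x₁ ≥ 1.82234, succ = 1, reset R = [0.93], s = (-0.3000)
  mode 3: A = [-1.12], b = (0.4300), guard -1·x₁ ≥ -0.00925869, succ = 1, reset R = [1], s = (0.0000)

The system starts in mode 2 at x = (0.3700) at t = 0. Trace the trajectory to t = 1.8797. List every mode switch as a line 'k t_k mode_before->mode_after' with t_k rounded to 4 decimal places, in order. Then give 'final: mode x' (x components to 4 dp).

1 1.1228 2->1
2 1.5398 1->3
final: 3 1.2316

Mode 2: guard c·x = 1.8223 hit at Δt = 1.1228 (t = 1.1228), x⁻ = (1.8223) → reset → x⁺ = (1.3948), jump to mode 1
Mode 1: guard c·x = 1.5983 hit at Δt = 0.4170 (t = 1.5398), x⁻ = (1.5983) → reset → x⁺ = (1.6243), jump to mode 3
Mode 3: flow for 0.3399 to horizon, guard not reached → x = (1.2316)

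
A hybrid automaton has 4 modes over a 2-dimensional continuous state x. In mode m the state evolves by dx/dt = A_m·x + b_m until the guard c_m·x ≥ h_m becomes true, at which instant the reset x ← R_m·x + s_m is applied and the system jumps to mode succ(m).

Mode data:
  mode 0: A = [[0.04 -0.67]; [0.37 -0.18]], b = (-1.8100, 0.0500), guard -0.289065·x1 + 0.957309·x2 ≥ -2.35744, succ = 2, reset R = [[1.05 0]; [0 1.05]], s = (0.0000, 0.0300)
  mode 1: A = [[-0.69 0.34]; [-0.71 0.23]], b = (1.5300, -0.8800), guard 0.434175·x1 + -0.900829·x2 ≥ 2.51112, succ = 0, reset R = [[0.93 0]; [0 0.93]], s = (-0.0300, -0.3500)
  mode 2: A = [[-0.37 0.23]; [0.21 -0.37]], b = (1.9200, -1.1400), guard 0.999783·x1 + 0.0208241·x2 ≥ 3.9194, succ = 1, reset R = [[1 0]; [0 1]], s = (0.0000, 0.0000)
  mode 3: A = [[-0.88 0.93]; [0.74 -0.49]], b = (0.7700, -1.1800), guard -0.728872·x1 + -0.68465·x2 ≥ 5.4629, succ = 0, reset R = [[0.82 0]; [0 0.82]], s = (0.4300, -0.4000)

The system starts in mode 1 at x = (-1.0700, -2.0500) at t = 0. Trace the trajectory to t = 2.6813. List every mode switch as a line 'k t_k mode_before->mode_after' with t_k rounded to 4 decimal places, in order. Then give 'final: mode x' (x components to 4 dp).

Mode 1: guard c·x = 2.5111 hit at Δt = 0.8022 (t = 0.8022), x⁻ = (-0.1852, -2.8768) → reset → x⁺ = (-0.2022, -3.0255), jump to mode 0
Mode 0: guard c·x = -2.3574 hit at Δt = 1.0461 (t = 1.8483), x⁻ = (-0.1662, -2.5127) → reset → x⁺ = (-0.1745, -2.6084), jump to mode 2
Mode 2: flow for 0.8330 to horizon, guard not reached → x = (0.8094, -2.6782)

1 0.8022 1->0
2 1.8483 0->2
final: 2 0.8094 -2.6782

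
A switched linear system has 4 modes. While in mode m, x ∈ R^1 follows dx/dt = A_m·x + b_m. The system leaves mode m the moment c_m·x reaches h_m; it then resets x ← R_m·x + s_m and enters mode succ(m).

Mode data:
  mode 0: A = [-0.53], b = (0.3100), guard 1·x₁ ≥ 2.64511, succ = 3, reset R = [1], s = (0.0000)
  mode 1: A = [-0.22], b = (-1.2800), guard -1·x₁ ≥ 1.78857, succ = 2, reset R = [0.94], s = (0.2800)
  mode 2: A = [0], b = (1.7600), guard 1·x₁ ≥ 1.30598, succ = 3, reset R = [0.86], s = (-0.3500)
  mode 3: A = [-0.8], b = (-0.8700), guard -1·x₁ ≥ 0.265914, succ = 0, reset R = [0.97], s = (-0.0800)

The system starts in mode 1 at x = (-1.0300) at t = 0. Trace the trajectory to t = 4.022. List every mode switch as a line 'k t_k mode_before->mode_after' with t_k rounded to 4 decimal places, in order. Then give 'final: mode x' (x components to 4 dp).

1 0.7840 1->2
2 2.3222 2->3
3 3.3440 3->0
final: 0 -0.0594

Mode 1: guard c·x = 1.7886 hit at Δt = 0.7840 (t = 0.7840), x⁻ = (-1.7886) → reset → x⁺ = (-1.4013), jump to mode 2
Mode 2: guard c·x = 1.3060 hit at Δt = 1.5382 (t = 2.3222), x⁻ = (1.3060) → reset → x⁺ = (0.7731), jump to mode 3
Mode 3: guard c·x = 0.2659 hit at Δt = 1.0218 (t = 3.3440), x⁻ = (-0.2659) → reset → x⁺ = (-0.3379), jump to mode 0
Mode 0: flow for 0.6780 to horizon, guard not reached → x = (-0.0594)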